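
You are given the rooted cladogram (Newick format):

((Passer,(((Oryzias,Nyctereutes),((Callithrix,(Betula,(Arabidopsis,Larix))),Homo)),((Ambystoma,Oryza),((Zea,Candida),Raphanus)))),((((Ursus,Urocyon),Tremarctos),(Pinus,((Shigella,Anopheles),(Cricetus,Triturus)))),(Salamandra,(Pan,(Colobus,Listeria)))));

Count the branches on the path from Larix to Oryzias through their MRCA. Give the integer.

The MRCA of Larix and Oryzias is the node subtending ((Oryzias,Nyctereutes),((Callithrix,(Betula,(Arabidopsis,Larix))),Homo)).
From Larix up to that node: 5 branches. From Oryzias up to the same node: 2 branches. Total: 5 + 2 = 7.

7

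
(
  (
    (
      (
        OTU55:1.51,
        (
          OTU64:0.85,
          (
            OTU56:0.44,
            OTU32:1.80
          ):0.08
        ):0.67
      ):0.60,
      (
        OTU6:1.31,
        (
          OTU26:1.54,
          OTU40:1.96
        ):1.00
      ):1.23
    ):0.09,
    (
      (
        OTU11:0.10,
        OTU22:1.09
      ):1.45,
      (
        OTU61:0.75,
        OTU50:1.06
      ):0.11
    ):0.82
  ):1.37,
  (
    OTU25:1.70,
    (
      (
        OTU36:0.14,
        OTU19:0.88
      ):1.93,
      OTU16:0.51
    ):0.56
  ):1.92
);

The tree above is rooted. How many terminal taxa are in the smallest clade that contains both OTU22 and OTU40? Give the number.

11

The MRCA of OTU22 and OTU40 is the node subtending (((OTU55,(OTU64,(OTU56,OTU32))),(OTU6,(OTU26,OTU40))),((OTU11,OTU22),(OTU61,OTU50))).
That clade contains 11 terminal taxa: OTU11, OTU22, OTU26, OTU32, OTU40, OTU50, OTU55, OTU56, OTU6, OTU61, OTU64.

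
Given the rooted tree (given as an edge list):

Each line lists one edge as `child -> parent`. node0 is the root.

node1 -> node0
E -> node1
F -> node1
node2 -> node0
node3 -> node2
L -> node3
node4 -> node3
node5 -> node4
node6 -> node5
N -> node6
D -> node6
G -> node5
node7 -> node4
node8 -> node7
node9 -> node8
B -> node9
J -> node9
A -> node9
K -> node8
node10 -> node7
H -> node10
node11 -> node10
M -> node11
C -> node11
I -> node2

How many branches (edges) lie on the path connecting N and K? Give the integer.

The MRCA of N and K is the node subtending (((N,D),G),(((B,J,A),K),(H,(M,C)))).
From N up to that node: 3 branches. From K up to the same node: 3 branches. Total: 3 + 3 = 6.

6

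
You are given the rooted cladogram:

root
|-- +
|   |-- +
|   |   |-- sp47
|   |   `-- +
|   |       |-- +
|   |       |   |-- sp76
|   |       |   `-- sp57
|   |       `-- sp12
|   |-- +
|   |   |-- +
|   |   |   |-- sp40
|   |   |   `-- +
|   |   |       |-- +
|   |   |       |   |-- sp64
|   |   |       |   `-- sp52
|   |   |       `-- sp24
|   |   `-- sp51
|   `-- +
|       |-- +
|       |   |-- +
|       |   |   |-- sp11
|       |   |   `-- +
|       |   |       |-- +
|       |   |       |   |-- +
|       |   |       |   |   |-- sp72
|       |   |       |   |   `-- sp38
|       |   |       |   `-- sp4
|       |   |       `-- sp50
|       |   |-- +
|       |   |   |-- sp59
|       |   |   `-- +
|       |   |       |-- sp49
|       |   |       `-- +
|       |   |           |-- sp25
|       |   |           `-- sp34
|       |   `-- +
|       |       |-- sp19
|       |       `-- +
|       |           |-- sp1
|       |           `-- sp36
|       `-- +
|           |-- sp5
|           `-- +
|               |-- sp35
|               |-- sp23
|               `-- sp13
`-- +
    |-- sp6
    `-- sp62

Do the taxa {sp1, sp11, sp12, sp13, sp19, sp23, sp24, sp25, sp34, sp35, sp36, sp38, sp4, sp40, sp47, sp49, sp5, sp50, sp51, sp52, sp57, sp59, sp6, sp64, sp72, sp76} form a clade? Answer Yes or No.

No

The MRCA of the listed taxa is the root, so the smallest clade containing them is the whole tree.
That clade also contains sp62, which is not in the proposed group, so the group is not monophyletic.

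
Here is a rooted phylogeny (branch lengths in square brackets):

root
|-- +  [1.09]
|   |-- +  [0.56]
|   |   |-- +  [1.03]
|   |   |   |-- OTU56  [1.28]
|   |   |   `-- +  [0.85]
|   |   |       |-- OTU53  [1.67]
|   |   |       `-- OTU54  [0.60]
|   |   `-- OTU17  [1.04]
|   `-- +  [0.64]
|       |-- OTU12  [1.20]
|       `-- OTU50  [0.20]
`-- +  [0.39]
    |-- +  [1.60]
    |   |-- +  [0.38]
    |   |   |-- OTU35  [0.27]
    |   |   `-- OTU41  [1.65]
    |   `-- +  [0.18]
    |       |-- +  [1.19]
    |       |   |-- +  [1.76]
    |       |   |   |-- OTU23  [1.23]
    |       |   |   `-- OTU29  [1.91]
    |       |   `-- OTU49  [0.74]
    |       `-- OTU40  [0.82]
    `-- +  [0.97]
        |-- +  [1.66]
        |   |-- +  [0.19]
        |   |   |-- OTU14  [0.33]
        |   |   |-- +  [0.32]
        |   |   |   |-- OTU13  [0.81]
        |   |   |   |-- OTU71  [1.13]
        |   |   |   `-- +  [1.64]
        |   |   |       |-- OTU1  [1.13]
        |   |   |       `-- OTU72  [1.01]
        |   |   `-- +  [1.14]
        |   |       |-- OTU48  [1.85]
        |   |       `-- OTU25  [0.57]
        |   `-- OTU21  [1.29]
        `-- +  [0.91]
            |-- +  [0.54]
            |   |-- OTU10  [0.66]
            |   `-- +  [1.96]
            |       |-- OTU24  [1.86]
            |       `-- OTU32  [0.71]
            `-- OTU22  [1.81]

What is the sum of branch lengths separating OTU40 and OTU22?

The path runs OTU40 → … → MRCA → … → OTU22; the MRCA is the node subtending (((OTU35,OTU41),(((OTU23,OTU29),OTU49),OTU40)),(((OTU14,(OTU13,OTU71,(OTU1,OTU72)),(OTU48,OTU25)),OTU21),((OTU10,(OTU24,OTU32)),OTU22))).
Branch lengths along that path: 0.82 + 0.18 + 1.60 + 0.97 + 0.91 + 1.81 = 6.29.

6.29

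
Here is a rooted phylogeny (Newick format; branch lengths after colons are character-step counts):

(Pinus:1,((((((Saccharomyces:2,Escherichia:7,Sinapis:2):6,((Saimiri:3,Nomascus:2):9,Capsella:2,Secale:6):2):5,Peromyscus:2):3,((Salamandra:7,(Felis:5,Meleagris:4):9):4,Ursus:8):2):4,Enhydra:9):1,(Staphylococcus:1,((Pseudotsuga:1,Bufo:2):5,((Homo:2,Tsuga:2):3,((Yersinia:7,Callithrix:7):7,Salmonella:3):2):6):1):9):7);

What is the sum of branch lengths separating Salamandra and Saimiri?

The path runs Salamandra → … → MRCA → … → Saimiri; the MRCA is the node subtending ((((Saccharomyces,Escherichia,Sinapis),((Saimiri,Nomascus),Capsella,Secale)),Peromyscus),((Salamandra,(Felis,Meleagris)),Ursus)).
Branch lengths along that path: 7 + 4 + 2 + 3 + 5 + 2 + 9 + 3 = 35.

35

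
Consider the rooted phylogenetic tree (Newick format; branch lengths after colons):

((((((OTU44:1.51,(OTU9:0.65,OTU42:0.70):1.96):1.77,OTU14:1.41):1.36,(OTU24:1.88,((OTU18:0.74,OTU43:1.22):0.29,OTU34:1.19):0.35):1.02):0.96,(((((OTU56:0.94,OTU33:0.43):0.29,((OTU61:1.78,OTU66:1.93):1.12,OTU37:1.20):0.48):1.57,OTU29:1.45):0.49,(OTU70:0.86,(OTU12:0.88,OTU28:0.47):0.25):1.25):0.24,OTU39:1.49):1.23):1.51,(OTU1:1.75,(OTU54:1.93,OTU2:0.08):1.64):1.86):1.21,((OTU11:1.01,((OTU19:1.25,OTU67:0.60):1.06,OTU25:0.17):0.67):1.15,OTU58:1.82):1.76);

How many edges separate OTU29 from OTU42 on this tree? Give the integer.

9

The MRCA of OTU29 and OTU42 is the node subtending ((((OTU44,(OTU9,OTU42)),OTU14),(OTU24,((OTU18,OTU43),OTU34))),(((((OTU56,OTU33),((OTU61,OTU66),OTU37)),OTU29),(OTU70,(OTU12,OTU28))),OTU39)).
From OTU29 up to that node: 4 branches. From OTU42 up to the same node: 5 branches. Total: 4 + 5 = 9.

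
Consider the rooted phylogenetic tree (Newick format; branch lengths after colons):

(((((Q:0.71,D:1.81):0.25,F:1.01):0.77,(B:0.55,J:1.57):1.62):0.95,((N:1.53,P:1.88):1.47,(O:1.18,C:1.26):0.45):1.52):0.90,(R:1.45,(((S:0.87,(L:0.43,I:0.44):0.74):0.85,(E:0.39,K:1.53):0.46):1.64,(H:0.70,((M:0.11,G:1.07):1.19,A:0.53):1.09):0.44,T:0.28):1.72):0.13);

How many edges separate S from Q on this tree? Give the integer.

10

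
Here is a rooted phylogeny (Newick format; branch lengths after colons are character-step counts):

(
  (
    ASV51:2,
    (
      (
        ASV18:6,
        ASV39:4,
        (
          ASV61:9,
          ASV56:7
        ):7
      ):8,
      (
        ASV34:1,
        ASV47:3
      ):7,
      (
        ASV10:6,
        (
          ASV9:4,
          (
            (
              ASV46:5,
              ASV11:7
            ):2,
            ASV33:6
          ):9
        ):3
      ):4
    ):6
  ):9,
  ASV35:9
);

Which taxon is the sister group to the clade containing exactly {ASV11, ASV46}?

ASV33

The clade containing exactly {ASV11, ASV46} attaches to the tree at the node subtending ((ASV46,ASV11),ASV33).
The other lineage descending from that same node — the sister group — is the single tip ASV33.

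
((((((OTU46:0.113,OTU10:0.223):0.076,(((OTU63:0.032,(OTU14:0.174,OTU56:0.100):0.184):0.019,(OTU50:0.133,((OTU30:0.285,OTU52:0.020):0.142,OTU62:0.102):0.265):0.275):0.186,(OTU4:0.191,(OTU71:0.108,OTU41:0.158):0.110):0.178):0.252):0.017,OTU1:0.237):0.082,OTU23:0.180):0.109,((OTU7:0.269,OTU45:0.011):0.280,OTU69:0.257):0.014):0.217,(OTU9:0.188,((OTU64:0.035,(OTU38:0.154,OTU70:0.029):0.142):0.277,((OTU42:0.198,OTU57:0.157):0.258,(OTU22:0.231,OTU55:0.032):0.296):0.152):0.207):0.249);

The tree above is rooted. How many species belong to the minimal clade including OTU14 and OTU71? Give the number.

The MRCA of OTU14 and OTU71 is the node subtending (((OTU63,(OTU14,OTU56)),(OTU50,((OTU30,OTU52),OTU62))),(OTU4,(OTU71,OTU41))).
That clade contains 10 terminal taxa: OTU14, OTU30, OTU4, OTU41, OTU50, OTU52, OTU56, OTU62, OTU63, OTU71.

10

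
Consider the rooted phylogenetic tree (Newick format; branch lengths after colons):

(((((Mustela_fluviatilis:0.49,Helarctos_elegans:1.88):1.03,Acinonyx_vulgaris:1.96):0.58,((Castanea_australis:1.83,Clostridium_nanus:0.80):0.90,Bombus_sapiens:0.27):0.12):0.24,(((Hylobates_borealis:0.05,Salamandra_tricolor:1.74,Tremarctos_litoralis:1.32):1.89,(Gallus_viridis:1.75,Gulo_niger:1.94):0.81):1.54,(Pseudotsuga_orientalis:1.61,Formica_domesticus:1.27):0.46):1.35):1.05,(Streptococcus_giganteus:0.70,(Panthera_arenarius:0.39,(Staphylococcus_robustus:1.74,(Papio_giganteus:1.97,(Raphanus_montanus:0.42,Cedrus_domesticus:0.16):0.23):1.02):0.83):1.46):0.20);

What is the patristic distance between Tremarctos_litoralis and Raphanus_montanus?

The path runs Tremarctos_litoralis → … → MRCA → … → Raphanus_montanus; the MRCA is the root of the tree.
Branch lengths along that path: 1.32 + 1.89 + 1.54 + 1.35 + 1.05 + 0.20 + 1.46 + 0.83 + 1.02 + 0.23 + 0.42 = 11.31.

11.31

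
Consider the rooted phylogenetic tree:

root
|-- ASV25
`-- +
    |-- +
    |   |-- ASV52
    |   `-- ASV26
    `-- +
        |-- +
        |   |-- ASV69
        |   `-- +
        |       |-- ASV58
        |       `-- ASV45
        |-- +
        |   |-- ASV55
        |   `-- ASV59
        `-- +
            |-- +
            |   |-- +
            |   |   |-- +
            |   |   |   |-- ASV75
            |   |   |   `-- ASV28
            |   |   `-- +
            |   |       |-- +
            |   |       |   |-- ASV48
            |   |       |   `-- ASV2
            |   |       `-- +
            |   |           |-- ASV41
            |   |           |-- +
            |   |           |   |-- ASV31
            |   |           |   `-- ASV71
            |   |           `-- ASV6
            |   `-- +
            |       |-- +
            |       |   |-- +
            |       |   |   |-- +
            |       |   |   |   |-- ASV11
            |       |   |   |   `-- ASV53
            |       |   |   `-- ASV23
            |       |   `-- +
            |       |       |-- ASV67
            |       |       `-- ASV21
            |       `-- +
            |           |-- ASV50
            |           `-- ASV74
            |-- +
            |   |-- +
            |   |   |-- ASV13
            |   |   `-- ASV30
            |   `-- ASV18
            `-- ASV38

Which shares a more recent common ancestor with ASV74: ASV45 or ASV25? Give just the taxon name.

The MRCA of ASV74 and ASV45 subtends ((ASV69,(ASV58,ASV45)),(ASV55,ASV59),((((ASV75,ASV28),((ASV48,ASV2),(ASV41,(ASV31,ASV71),ASV6))),((((ASV11,ASV53),ASV23),(ASV67,ASV21)),(ASV50,ASV74))),((ASV13,ASV30),ASV18),ASV38)) (24 taxa).
The MRCA of ASV74 and ASV25 is the root, subtending the entire tree (27 taxa).
The first is nested inside the second, so ASV74 shares a more recent common ancestor with ASV45.

ASV45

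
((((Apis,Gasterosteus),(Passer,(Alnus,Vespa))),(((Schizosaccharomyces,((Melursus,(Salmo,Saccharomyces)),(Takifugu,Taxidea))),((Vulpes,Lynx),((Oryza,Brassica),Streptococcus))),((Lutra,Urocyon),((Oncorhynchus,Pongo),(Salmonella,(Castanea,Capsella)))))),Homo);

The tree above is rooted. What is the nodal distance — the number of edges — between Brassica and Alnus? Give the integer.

10

The MRCA of Brassica and Alnus is the node subtending (((Apis,Gasterosteus),(Passer,(Alnus,Vespa))),(((Schizosaccharomyces,((Melursus,(Salmo,Saccharomyces)),(Takifugu,Taxidea))),((Vulpes,Lynx),((Oryza,Brassica),Streptococcus))),((Lutra,Urocyon),((Oncorhynchus,Pongo),(Salmonella,(Castanea,Capsella)))))).
From Brassica up to that node: 6 branches. From Alnus up to the same node: 4 branches. Total: 6 + 4 = 10.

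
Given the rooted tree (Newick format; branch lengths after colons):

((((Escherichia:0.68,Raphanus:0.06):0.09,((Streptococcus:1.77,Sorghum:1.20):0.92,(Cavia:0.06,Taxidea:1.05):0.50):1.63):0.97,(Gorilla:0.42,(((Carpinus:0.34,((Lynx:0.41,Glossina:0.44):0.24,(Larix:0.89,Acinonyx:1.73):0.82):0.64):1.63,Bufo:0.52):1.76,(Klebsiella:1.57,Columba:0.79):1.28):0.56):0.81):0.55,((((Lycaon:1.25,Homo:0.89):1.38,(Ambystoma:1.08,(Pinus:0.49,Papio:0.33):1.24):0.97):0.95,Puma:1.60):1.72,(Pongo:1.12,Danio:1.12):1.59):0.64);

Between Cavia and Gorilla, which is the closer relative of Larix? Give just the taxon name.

Gorilla

The MRCA of Larix and Gorilla subtends (Gorilla,(((Carpinus,((Lynx,Glossina),(Larix,Acinonyx))),Bufo),(Klebsiella,Columba))) (9 taxa).
The MRCA of Larix and Cavia subtends (((Escherichia,Raphanus),((Streptococcus,Sorghum),(Cavia,Taxidea))),(Gorilla,(((Carpinus,((Lynx,Glossina),(Larix,Acinonyx))),Bufo),(Klebsiella,Columba)))) (15 taxa).
The first is nested inside the second, so Larix shares a more recent common ancestor with Gorilla.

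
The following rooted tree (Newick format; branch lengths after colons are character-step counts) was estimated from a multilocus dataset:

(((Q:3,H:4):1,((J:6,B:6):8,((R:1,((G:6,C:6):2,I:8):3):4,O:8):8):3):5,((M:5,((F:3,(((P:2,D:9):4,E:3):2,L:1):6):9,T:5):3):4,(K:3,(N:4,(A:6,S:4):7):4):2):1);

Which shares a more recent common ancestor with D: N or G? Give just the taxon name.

The MRCA of D and N subtends ((M,((F,(((P,D),E),L)),T)),(K,(N,(A,S)))) (11 taxa).
The MRCA of D and G is the root, subtending the entire tree (20 taxa).
The first is nested inside the second, so D shares a more recent common ancestor with N.

N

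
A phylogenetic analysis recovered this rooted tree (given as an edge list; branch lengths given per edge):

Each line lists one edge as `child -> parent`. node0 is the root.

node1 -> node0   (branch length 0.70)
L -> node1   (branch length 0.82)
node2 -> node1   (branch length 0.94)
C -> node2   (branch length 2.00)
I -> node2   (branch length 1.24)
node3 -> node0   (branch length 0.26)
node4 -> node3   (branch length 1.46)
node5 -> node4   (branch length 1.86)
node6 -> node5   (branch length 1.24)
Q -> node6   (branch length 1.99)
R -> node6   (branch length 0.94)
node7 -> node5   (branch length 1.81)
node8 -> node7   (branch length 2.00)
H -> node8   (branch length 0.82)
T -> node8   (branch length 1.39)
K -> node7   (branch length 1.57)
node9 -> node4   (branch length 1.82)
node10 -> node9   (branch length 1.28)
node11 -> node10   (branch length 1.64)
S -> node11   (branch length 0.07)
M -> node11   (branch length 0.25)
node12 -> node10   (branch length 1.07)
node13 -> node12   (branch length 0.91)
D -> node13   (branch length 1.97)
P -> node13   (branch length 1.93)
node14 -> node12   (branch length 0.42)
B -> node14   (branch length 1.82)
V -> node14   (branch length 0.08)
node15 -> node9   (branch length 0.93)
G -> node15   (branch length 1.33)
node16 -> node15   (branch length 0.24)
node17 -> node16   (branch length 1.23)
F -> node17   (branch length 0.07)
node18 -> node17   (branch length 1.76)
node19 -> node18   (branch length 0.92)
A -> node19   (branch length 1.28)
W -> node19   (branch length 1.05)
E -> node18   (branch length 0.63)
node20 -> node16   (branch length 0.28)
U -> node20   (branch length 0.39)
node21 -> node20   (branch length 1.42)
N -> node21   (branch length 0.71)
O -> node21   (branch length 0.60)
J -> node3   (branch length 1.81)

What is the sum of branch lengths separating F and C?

The path runs F → … → MRCA → … → C; the MRCA is the root of the tree.
Branch lengths along that path: 0.07 + 1.23 + 0.24 + 0.93 + 1.82 + 1.46 + 0.26 + 0.70 + 0.94 + 2.00 = 9.65.

9.65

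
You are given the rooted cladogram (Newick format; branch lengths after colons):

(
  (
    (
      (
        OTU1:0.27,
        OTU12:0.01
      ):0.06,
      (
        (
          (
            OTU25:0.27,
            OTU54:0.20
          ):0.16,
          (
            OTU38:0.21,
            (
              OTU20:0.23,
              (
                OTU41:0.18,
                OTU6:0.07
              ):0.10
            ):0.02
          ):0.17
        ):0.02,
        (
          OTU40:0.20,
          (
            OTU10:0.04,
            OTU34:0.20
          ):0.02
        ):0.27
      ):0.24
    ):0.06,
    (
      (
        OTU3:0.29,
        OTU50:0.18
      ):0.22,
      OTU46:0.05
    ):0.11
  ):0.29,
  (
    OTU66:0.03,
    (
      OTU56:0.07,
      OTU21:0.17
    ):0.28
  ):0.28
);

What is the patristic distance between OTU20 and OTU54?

The path runs OTU20 → … → MRCA → … → OTU54; the MRCA is the node subtending ((OTU25,OTU54),(OTU38,(OTU20,(OTU41,OTU6)))).
Branch lengths along that path: 0.23 + 0.02 + 0.17 + 0.16 + 0.20 = 0.78.

0.78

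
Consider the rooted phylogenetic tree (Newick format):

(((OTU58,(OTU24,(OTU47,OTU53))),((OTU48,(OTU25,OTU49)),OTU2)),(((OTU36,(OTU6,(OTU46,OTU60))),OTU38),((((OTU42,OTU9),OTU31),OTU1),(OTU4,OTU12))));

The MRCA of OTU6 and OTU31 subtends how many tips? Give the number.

The MRCA of OTU6 and OTU31 is the node subtending (((OTU36,(OTU6,(OTU46,OTU60))),OTU38),((((OTU42,OTU9),OTU31),OTU1),(OTU4,OTU12))).
That clade contains 11 terminal taxa: OTU1, OTU12, OTU31, OTU36, OTU38, OTU4, OTU42, OTU46, OTU6, OTU60, OTU9.

11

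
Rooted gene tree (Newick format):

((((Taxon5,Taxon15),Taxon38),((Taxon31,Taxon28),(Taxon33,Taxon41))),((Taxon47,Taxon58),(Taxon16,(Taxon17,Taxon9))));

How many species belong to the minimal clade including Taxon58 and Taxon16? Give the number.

5

The MRCA of Taxon58 and Taxon16 is the node subtending ((Taxon47,Taxon58),(Taxon16,(Taxon17,Taxon9))).
That clade contains 5 terminal taxa: Taxon16, Taxon17, Taxon47, Taxon58, Taxon9.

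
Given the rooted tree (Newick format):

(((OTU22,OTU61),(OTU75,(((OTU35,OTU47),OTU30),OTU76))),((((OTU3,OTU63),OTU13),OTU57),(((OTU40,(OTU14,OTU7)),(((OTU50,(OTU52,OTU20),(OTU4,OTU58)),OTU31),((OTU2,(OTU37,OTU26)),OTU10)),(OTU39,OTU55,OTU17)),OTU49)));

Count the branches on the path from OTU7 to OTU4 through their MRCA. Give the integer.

8

The MRCA of OTU7 and OTU4 is the node subtending ((OTU40,(OTU14,OTU7)),(((OTU50,(OTU52,OTU20),(OTU4,OTU58)),OTU31),((OTU2,(OTU37,OTU26)),OTU10)),(OTU39,OTU55,OTU17)).
From OTU7 up to that node: 3 branches. From OTU4 up to the same node: 5 branches. Total: 3 + 5 = 8.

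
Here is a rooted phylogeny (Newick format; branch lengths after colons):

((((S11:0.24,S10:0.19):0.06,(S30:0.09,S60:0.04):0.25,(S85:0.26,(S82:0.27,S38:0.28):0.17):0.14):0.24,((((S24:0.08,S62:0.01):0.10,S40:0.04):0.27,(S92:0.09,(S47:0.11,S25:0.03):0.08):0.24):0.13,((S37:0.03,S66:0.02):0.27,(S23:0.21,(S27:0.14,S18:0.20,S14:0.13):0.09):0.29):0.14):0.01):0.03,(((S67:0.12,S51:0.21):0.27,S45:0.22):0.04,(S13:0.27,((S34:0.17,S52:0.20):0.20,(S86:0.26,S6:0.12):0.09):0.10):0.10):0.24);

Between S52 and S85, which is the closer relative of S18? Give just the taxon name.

S85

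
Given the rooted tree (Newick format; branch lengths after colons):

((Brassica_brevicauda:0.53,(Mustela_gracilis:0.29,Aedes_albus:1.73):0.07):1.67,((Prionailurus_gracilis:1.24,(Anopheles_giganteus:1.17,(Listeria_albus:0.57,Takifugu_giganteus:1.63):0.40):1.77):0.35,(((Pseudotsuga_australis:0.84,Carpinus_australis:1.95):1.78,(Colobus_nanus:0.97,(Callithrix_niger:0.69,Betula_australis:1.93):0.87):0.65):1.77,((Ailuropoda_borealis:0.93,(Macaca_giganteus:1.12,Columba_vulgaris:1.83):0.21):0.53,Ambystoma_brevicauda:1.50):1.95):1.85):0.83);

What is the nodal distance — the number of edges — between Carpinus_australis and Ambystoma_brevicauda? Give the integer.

5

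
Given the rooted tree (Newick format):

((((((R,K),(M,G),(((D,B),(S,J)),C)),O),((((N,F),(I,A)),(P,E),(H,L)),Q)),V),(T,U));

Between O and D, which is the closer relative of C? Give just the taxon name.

The MRCA of C and D subtends (((D,B),(S,J)),C) (5 taxa).
The MRCA of C and O subtends (((R,K),(M,G),(((D,B),(S,J)),C)),O) (10 taxa).
The first is nested inside the second, so C shares a more recent common ancestor with D.

D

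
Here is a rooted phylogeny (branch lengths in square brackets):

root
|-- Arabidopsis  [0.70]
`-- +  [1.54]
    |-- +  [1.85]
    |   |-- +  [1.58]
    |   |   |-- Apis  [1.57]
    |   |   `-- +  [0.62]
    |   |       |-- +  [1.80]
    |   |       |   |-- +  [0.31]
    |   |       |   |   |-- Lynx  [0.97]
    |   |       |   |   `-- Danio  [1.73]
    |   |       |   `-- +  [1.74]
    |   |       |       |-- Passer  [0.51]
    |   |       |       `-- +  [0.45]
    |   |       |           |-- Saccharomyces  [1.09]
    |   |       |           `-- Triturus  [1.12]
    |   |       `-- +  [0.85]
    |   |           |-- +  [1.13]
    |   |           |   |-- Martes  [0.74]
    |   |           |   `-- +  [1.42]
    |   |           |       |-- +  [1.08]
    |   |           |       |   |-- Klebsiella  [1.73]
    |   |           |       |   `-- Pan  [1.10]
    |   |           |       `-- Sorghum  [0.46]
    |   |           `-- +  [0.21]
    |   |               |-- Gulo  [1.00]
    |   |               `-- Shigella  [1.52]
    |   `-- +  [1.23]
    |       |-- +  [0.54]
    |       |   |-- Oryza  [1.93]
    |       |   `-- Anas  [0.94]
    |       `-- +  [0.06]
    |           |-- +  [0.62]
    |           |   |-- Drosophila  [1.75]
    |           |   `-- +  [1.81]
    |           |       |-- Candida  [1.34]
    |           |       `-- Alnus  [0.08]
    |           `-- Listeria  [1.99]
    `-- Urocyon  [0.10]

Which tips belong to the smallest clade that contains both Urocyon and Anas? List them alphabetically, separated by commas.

Tracing Urocyon: it sits inside (((Apis,(((Lynx,Danio),(Passer,(Saccharomyces,Triturus))),((Martes,((Klebsiella,Pan),Sorghum)),(Gulo,Shigella)))),((Oryza,Anas),((Drosophila,(Candida,Alnus)),Listeria))),Urocyon).
Tracing Anas: it sits inside (Oryza,Anas).
The smallest clade enclosing both is (((Apis,(((Lynx,Danio),(Passer,(Saccharomyces,Triturus))),((Martes,((Klebsiella,Pan),Sorghum)),(Gulo,Shigella)))),((Oryza,Anas),((Drosophila,(Candida,Alnus)),Listeria))),Urocyon); the answer is its 19 terminal taxa in alphabetical order.

Alnus, Anas, Apis, Candida, Danio, Drosophila, Gulo, Klebsiella, Listeria, Lynx, Martes, Oryza, Pan, Passer, Saccharomyces, Shigella, Sorghum, Triturus, Urocyon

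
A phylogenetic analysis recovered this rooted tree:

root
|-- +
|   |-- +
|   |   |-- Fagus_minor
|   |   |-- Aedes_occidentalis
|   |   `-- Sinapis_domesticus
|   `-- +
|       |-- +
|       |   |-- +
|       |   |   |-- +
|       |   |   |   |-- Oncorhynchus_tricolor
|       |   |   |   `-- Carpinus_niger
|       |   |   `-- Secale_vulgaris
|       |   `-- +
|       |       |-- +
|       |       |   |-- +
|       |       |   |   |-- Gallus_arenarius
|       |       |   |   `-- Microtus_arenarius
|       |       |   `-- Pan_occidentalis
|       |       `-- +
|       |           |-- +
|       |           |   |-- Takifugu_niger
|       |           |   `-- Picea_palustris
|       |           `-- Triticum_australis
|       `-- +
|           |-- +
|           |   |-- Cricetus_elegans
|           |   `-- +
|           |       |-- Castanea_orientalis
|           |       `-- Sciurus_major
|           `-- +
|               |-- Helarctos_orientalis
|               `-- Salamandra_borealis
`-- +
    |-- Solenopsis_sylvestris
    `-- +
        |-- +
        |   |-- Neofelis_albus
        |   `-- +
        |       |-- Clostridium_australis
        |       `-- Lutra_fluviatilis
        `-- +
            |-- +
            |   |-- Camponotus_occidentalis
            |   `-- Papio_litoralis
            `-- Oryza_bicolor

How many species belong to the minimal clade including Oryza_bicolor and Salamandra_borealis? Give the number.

The MRCA of Oryza_bicolor and Salamandra_borealis is the root, so the clade is the entire tree.
That clade contains 24 terminal taxa: Aedes_occidentalis, Camponotus_occidentalis, Carpinus_niger, Castanea_orientalis, Clostridium_australis, Cricetus_elegans, Fagus_minor, Gallus_arenarius, Helarctos_orientalis, Lutra_fluviatilis, Microtus_arenarius, Neofelis_albus, Oncorhynchus_tricolor, Oryza_bicolor, Pan_occidentalis, Papio_litoralis, Picea_palustris, Salamandra_borealis, Sciurus_major, Secale_vulgaris, Sinapis_domesticus, Solenopsis_sylvestris, Takifugu_niger, Triticum_australis.

24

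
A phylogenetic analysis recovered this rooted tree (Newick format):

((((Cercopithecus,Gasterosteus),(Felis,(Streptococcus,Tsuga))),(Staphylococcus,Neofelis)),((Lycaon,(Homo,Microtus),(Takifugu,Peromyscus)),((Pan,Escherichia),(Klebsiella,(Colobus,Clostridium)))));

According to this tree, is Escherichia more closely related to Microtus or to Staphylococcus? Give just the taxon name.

Microtus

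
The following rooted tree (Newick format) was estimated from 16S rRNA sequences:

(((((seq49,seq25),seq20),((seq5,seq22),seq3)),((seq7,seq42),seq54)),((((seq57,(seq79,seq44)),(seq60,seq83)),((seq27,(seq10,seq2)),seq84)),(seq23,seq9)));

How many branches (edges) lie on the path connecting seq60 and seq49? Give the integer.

10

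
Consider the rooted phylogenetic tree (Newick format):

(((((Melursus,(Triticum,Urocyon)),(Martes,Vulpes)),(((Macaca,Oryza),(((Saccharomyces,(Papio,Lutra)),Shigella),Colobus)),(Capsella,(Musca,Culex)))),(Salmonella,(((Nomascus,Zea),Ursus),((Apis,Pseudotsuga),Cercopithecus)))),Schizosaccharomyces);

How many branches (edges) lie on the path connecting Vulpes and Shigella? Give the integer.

8

The MRCA of Vulpes and Shigella is the node subtending (((Melursus,(Triticum,Urocyon)),(Martes,Vulpes)),(((Macaca,Oryza),(((Saccharomyces,(Papio,Lutra)),Shigella),Colobus)),(Capsella,(Musca,Culex)))).
From Vulpes up to that node: 3 branches. From Shigella up to the same node: 5 branches. Total: 3 + 5 = 8.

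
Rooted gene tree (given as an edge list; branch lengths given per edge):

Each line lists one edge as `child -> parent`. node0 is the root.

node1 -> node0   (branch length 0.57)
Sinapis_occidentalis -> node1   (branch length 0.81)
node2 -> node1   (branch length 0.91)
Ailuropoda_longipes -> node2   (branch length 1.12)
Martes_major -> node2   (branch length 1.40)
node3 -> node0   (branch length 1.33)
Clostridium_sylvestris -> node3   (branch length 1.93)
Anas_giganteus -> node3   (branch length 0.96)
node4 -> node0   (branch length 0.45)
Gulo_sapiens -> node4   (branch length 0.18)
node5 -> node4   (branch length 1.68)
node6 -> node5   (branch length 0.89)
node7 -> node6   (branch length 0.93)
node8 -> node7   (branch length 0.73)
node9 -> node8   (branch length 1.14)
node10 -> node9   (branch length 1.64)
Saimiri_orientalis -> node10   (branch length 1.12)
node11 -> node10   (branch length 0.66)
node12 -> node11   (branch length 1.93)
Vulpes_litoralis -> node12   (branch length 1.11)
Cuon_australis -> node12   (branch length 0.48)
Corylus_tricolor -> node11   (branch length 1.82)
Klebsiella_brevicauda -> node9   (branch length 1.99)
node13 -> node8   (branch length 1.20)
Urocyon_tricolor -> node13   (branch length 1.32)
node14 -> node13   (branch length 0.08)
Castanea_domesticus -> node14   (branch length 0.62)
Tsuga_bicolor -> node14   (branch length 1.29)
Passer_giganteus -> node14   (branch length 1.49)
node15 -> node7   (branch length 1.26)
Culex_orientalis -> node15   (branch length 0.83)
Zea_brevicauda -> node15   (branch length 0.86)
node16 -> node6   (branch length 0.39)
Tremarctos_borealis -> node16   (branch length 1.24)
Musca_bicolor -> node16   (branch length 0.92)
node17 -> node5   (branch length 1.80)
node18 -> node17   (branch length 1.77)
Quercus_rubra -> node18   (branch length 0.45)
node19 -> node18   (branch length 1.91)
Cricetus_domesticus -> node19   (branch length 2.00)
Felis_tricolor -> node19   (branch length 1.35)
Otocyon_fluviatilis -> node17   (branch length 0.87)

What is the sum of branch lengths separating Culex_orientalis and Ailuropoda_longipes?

8.64

The path runs Culex_orientalis → … → MRCA → … → Ailuropoda_longipes; the MRCA is the root of the tree.
Branch lengths along that path: 0.83 + 1.26 + 0.93 + 0.89 + 1.68 + 0.45 + 0.57 + 0.91 + 1.12 = 8.64.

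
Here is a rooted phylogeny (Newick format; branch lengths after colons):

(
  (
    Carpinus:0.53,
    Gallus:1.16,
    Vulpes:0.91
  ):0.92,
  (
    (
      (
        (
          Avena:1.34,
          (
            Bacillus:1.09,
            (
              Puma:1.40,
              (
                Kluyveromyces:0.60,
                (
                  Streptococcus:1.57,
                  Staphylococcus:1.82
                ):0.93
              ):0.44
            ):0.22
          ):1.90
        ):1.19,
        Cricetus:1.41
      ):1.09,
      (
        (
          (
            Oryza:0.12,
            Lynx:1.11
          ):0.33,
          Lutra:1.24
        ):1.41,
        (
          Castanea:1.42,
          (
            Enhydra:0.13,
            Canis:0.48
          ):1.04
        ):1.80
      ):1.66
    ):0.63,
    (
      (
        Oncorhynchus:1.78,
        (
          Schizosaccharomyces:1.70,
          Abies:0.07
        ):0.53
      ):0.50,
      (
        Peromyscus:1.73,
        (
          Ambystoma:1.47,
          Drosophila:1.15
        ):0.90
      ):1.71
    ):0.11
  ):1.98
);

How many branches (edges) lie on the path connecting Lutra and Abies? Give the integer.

8

The MRCA of Lutra and Abies is the node subtending ((((Avena,(Bacillus,(Puma,(Kluyveromyces,(Streptococcus,Staphylococcus))))),Cricetus),(((Oryza,Lynx),Lutra),(Castanea,(Enhydra,Canis)))),((Oncorhynchus,(Schizosaccharomyces,Abies)),(Peromyscus,(Ambystoma,Drosophila)))).
From Lutra up to that node: 4 branches. From Abies up to the same node: 4 branches. Total: 4 + 4 = 8.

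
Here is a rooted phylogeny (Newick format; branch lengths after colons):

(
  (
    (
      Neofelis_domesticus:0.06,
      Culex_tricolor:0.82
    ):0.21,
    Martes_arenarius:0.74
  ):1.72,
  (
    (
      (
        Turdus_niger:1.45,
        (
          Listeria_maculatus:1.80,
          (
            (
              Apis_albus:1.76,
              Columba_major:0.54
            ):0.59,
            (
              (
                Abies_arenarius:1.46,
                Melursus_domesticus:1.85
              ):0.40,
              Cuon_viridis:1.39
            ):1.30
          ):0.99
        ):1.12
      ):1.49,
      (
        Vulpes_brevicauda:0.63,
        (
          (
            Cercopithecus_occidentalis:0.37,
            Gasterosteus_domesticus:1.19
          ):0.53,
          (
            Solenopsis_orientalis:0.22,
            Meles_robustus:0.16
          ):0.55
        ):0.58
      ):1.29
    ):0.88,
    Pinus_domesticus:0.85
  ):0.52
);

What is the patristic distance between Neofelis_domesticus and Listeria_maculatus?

7.80

The path runs Neofelis_domesticus → … → MRCA → … → Listeria_maculatus; the MRCA is the root of the tree.
Branch lengths along that path: 0.06 + 0.21 + 1.72 + 0.52 + 0.88 + 1.49 + 1.12 + 1.80 = 7.80.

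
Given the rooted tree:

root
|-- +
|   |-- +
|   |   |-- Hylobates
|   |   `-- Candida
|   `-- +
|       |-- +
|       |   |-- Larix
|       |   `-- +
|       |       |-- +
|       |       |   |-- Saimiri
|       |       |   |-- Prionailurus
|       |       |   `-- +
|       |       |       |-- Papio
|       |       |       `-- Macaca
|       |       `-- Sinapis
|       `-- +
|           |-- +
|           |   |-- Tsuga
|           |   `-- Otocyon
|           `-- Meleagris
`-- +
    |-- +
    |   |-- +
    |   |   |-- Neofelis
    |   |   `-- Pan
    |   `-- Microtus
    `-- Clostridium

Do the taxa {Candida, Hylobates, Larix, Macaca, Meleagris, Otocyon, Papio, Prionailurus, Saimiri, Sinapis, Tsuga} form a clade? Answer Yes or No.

Yes

The most recent common ancestor of these taxa subtends ((Hylobates,Candida),((Larix,((Saimiri,Prionailurus,(Papio,Macaca)),Sinapis)),((Tsuga,Otocyon),Meleagris))).
That clade has exactly 11 tips — every listed taxon and nothing else — so the group is monophyletic.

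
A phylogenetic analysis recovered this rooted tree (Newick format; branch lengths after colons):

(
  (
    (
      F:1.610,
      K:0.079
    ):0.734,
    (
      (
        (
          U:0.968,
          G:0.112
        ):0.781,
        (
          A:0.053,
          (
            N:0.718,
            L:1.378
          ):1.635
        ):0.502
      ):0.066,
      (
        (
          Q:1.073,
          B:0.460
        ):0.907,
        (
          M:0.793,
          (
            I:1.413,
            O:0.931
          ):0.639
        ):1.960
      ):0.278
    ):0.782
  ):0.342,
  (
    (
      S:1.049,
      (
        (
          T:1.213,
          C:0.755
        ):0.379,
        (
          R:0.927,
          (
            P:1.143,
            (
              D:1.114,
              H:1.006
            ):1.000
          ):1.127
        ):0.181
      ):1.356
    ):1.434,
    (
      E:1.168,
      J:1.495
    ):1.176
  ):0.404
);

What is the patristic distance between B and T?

7.555

The path runs B → … → MRCA → … → T; the MRCA is the root of the tree.
Branch lengths along that path: 0.460 + 0.907 + 0.278 + 0.782 + 0.342 + 0.404 + 1.434 + 1.356 + 0.379 + 1.213 = 7.555.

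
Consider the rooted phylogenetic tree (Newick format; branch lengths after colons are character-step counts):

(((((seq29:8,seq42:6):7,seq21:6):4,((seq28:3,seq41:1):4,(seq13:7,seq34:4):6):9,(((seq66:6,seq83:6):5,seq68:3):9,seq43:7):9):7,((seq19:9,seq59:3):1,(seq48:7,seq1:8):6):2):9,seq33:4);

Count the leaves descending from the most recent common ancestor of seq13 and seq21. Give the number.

The MRCA of seq13 and seq21 is the node subtending (((seq29,seq42),seq21),((seq28,seq41),(seq13,seq34)),(((seq66,seq83),seq68),seq43)).
That clade contains 11 terminal taxa: seq13, seq21, seq28, seq29, seq34, seq41, seq42, seq43, seq66, seq68, seq83.

11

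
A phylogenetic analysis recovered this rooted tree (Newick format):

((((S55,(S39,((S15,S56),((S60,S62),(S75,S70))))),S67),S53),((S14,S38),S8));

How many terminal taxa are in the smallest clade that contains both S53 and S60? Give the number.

10

The MRCA of S53 and S60 is the node subtending (((S55,(S39,((S15,S56),((S60,S62),(S75,S70))))),S67),S53).
That clade contains 10 terminal taxa: S15, S39, S53, S55, S56, S60, S62, S67, S70, S75.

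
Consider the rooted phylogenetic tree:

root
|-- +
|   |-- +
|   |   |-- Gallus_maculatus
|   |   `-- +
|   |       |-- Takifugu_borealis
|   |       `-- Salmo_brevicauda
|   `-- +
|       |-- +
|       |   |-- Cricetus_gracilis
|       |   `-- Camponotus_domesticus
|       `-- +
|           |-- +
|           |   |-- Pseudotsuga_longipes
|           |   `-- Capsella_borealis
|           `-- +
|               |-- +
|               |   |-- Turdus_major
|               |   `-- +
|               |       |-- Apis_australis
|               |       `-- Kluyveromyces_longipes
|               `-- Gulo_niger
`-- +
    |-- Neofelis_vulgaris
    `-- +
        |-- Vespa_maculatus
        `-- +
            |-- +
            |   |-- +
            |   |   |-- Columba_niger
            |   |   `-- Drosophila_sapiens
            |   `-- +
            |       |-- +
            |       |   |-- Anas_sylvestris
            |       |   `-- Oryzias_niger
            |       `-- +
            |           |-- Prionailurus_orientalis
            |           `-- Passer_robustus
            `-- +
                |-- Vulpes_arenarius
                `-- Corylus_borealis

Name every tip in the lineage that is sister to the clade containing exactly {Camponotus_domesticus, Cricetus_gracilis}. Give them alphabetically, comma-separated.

Apis_australis, Capsella_borealis, Gulo_niger, Kluyveromyces_longipes, Pseudotsuga_longipes, Turdus_major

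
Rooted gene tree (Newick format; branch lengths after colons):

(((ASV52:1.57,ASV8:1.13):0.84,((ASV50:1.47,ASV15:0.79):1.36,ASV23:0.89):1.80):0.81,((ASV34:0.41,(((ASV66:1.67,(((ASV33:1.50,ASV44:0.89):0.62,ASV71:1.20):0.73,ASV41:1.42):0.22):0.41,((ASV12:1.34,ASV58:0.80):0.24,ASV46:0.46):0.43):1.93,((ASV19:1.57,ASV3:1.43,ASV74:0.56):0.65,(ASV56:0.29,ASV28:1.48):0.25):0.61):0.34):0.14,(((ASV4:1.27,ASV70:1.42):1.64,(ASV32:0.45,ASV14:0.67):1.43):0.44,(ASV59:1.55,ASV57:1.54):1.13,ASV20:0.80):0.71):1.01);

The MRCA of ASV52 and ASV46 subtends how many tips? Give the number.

The MRCA of ASV52 and ASV46 is the root, so the clade is the entire tree.
That clade contains 26 terminal taxa: ASV12, ASV14, ASV15, ASV19, ASV20, ASV23, ASV28, ASV3, ASV32, ASV33, ASV34, ASV4, ASV41, ASV44, ASV46, ASV50, ASV52, ASV56, ASV57, ASV58, ASV59, ASV66, ASV70, ASV71, ASV74, ASV8.

26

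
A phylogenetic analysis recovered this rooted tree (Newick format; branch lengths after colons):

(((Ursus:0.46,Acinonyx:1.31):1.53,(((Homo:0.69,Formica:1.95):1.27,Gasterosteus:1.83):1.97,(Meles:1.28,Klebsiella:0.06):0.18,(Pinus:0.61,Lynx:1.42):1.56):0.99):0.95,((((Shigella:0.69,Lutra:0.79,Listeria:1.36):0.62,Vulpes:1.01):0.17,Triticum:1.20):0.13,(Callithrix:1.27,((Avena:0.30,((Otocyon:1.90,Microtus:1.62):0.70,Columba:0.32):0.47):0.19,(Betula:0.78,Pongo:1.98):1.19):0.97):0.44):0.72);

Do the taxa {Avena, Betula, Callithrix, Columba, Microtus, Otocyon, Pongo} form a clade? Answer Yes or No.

The most recent common ancestor of these taxa subtends (Callithrix,((Avena,((Otocyon,Microtus),Columba)),(Betula,Pongo))).
That clade has exactly 7 tips — every listed taxon and nothing else — so the group is monophyletic.

Yes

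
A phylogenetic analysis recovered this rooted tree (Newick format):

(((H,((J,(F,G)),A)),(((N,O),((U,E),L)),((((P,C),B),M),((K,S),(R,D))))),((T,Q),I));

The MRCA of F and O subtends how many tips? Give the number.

18

The MRCA of F and O is the node subtending ((H,((J,(F,G)),A)),(((N,O),((U,E),L)),((((P,C),B),M),((K,S),(R,D))))).
That clade contains 18 terminal taxa: A, B, C, D, E, F, G, H, J, K, L, M, N, O, P, R, S, U.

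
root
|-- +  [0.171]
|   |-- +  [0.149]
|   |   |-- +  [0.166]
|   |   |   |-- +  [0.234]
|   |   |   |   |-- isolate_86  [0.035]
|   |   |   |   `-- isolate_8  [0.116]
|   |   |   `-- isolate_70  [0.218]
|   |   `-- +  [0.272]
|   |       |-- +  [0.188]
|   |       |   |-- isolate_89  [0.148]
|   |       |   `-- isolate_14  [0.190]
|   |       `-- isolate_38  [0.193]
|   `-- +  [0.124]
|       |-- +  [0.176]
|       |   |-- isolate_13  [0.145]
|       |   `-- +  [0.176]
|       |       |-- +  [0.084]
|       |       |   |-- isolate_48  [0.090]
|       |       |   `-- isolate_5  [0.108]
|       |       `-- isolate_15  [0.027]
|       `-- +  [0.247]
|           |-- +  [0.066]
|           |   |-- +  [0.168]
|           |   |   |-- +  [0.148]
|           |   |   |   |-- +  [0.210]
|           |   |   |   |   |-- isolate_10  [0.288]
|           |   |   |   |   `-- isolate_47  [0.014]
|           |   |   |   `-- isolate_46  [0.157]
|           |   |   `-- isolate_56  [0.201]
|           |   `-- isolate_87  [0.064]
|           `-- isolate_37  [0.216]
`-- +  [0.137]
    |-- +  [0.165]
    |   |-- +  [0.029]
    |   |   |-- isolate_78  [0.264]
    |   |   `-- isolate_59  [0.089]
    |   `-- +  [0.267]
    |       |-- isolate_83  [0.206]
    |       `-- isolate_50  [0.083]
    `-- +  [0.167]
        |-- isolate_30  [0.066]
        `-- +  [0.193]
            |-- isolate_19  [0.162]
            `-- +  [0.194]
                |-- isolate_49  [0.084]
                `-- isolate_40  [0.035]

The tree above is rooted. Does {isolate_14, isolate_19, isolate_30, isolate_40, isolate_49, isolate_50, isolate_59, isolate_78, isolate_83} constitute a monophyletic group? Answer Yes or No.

The MRCA of the listed taxa is the root, so the smallest clade containing them is the whole tree.
That clade also contains isolate_10, isolate_13, isolate_15, isolate_37, isolate_38, isolate_46, isolate_47, isolate_48, isolate_5, isolate_56, isolate_70, isolate_8, isolate_86, isolate_87, isolate_89, which are not in the proposed group, so the group is not monophyletic.

No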